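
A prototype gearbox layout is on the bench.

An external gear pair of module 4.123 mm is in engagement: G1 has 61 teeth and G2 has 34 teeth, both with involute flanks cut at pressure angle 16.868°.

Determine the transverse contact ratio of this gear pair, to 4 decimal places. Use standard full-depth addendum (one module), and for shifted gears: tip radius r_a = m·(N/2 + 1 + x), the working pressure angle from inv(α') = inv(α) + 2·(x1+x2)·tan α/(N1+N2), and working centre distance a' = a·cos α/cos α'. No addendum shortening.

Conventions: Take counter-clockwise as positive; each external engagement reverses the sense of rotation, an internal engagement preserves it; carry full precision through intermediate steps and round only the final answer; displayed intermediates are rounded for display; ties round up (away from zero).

1.9178

class = single-mesh tooth geometry [involute pair 61T × 34T, m = 4.123]
base radii: r_b1 = 120.341142, r_b2 = 67.075390
tip radii: r_a1 = 129.874500, r_a2 = 74.214000
no profile shift: α' = α, a' = a
action lengths: √(r_a1²−r_b1²) = 48.840510, √(r_a2²−r_b2²) = 31.758618
base pitch p_b = π·m·cos α = 12.395503
CR = (48.840510 + 31.758618 − 195.842500·sin 16.86800°)/12.395503 = 1.917788
contact ratio ≈ 1.9178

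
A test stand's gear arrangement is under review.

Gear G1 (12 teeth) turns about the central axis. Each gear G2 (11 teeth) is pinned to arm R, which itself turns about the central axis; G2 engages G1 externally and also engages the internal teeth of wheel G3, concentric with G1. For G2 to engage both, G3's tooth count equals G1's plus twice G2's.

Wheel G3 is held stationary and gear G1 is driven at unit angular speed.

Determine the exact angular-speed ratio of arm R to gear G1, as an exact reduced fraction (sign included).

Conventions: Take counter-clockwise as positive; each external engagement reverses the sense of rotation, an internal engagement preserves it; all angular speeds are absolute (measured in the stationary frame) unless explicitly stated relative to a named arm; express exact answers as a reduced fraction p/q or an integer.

topology: planetary set — G1 12T / G2 11T / G3 34T, arm = carrier (Willis)
ring teeth: 12 + 2·11 = 34
12(ω_sun−ω_arm) = −34(ω_ring−ω_arm),  ω_ring = 0, ω_sun = 1
12(1−ω_arm) = −34(0−ω_arm)  ⇒  46·ω_arm = 12  ⇒  ω_arm = 6/23
ω_out/ω_in = 6/23

6/23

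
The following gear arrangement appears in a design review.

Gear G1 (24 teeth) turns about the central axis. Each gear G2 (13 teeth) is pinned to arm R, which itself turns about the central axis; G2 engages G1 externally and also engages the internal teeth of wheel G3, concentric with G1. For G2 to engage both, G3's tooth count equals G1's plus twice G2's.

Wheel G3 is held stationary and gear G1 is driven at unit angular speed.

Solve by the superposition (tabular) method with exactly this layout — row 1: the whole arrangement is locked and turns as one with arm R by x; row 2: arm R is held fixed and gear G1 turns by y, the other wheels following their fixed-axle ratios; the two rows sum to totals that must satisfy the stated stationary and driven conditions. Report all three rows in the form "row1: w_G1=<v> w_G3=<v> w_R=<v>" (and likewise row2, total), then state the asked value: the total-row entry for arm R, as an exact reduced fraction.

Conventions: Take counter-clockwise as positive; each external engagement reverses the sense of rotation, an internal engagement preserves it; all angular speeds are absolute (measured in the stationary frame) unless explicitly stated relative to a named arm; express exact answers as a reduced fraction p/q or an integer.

planetary set (24T centre, 13T on arm, 50T internal) — Willis relation
superposition row 1 [locked train]: every member turns x
row 2 (arm held, sun turns y): ω_ring = −(24/50)·y, ω_arm = 0
boundary: total ω_ring = x − (24/50)·y = 0 and total ω_sun = x + y = 1  ⇒  y = 25/37, x = 12/37
row 2 ring = −(24/50)·25/37 = -12/37
totals (row 1 + row 2): sun 12/37 + 25/37 = 1, ring 12/37 + (-12/37) = 0, arm 12/37 + 0 = 12/37
asked cell (total, arm) = 12/37

row1: w_G1=12/37 w_G3=12/37 w_R=12/37
row2: w_G1=25/37 w_G3=-12/37 w_R=0
total: w_G1=1 w_G3=0 w_R=12/37
asked value: 12/37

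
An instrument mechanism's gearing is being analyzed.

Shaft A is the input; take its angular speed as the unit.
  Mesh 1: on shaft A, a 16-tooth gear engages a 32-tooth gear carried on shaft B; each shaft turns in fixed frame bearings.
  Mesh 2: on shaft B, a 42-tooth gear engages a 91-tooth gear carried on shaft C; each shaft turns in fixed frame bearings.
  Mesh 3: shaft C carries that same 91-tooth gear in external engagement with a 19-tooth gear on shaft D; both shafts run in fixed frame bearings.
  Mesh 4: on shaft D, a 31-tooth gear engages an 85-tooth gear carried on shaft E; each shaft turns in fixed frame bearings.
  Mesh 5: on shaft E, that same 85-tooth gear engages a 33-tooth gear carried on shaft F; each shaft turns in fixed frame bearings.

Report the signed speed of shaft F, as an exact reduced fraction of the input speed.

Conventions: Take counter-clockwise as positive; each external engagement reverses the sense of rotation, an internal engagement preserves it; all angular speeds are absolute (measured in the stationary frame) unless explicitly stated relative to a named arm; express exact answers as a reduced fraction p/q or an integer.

-217/209

5-mesh fixed-axis compound train (all bearings frame-fixed)
mesh 1 [16T→32T]: |ω|/ω_in = 1×16/32 = 1/2, sense flips to −
mesh 2 [42T→91T]: |ω|/ω_in = (1/2)×42/91 = 3/13, sense flips to +
mesh 3 [91T→19T]: |ω|/ω_in = (3/13)×91/19 = 21/19, sense flips to −
mesh 4 [31T→85T]: |ω|/ω_in = (21/19)×31/85 = 651/1615, sense flips to +
mesh 5 [85T→33T]: |ω|/ω_in = (651/1615)×85/33 = 217/209, sense flips to −
signed output speed (× input speed) = -217/209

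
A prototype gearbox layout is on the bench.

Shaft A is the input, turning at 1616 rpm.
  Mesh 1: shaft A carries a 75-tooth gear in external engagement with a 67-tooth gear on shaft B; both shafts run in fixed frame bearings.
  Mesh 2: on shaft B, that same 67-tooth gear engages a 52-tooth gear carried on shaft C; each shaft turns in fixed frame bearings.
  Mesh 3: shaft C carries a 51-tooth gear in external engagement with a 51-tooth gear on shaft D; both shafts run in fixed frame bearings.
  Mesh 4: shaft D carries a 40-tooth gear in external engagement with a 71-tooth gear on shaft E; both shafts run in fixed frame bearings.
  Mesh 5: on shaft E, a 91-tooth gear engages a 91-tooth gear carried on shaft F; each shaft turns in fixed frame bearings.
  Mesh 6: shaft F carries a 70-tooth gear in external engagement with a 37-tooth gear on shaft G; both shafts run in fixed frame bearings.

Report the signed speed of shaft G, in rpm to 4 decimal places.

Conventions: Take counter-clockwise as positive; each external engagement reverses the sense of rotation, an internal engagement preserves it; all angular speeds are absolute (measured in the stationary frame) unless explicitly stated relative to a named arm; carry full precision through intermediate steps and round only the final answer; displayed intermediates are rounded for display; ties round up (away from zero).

+2484.2611 rpm

6-mesh fixed-axis compound train (all bearings frame-fixed)
mesh 1 [75T→67T]: ω = 1616.0000×75/67 = 1808.9552 rpm, sense flips to −
mesh 2 [67T→52T]: ω = 1808.9552×67/52 = 2330.7692 rpm, sense flips to +
mesh 3 [51T→51T]: ω = 2330.7692×51/51 = 2330.7692 rpm, sense flips to −
mesh 4 [40T→71T]: ω = 2330.7692×40/71 = 1313.1094 rpm, sense flips to +
mesh 5 [91T→91T]: ω = 1313.1094×91/91 = 1313.1094 rpm, sense flips to −
mesh 6 [70T→37T]: ω = 1313.1094×70/37 = 2484.2611 rpm, sense flips to +
signed output speed = +2484.2611 rpm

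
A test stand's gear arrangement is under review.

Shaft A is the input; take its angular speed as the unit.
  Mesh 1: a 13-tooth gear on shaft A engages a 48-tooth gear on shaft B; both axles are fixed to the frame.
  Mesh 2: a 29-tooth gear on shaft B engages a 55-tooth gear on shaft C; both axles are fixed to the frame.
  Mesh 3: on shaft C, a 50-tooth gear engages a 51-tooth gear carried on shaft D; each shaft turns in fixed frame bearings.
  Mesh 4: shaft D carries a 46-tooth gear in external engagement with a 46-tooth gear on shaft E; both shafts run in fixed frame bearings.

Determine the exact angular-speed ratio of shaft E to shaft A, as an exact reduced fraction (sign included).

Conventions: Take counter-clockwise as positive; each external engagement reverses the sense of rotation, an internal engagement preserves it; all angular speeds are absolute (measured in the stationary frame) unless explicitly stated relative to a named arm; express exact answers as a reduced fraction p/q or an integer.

class = fixed-axis compound train [4 meshes; 4 ratios multiply, 4 sense flips]
mesh 1 [13T→48T]: running ratio 13/48, sense −
mesh 2 [29T→55T]: running ratio 377/2640, sense +
mesh 3 [50T→51T]: running ratio 1885/13464, sense −
mesh 4 [46T→46T]: running ratio 1885/13464, sense +
ω_out/ω_in = 1885/13464

1885/13464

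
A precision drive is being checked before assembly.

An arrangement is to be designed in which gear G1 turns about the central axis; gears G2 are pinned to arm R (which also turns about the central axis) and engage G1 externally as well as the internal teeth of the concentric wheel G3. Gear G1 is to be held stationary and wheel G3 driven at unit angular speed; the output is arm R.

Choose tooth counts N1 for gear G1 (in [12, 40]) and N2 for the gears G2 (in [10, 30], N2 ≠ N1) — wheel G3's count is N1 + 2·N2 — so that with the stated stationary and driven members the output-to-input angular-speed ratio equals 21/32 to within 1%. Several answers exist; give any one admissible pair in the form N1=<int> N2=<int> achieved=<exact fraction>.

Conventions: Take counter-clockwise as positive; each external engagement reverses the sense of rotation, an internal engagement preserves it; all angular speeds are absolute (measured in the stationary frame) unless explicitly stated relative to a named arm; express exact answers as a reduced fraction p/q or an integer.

design class (target 21/32): planetary set
Willis with ω_sun = 0: ω_arm/ω_ring = N3/(N1+N3); set equal to 21/32  ⇒  N3/N1 = (21/32)/(1 − 21/32) = 21/11
N3 = N1 + 2·N2  ⇒  N2/N1 = (N3/N1 − 1)/2 = (21/11 − 1)/2 = 5/11
smallest multiple with N1 ≥ 12 and N2 ≥ 10: k = 2  ⇒  N1 = 2·11 = 22, N2 = 2·5 = 10 (N1 ≤ 40, N2 ≤ 30, N2 ≠ N1 ✓), N3 = 22 + 2·10 = 42
check: N3/(N1+N3) with N1 = 22, N3 = 42 gives 21/32; |achieved − target| = 0 ≤ 21/3200 ✓

N1=22 N2=10 achieved=21/32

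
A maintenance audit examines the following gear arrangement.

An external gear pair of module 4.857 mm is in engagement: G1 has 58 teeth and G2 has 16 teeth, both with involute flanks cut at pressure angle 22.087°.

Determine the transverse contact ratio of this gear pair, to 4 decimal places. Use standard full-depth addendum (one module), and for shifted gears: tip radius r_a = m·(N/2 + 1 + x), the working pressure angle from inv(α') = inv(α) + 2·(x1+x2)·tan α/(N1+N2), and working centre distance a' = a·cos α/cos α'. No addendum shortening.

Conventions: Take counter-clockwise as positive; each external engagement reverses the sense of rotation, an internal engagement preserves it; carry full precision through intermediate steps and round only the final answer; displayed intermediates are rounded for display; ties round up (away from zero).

topology: single-mesh involute geometry — m = 4.857, 58T/16T pair
base radii: r_b1 = 130.516357, r_b2 = 36.004512
tip radii: r_a1 = 145.710000, r_a2 = 43.713000
no profile shift: α' = α, a' = a
action lengths: √(r_a1²−r_b1²) = 64.783366, √(r_a2²−r_b2²) = 24.789140
base pitch p_b = π·m·cos α = 14.138939
CR = (64.783366 + 24.789140 − 179.709000·sin 22.08700°)/14.138939 = 1.555944
contact ratio ≈ 1.5559

1.5559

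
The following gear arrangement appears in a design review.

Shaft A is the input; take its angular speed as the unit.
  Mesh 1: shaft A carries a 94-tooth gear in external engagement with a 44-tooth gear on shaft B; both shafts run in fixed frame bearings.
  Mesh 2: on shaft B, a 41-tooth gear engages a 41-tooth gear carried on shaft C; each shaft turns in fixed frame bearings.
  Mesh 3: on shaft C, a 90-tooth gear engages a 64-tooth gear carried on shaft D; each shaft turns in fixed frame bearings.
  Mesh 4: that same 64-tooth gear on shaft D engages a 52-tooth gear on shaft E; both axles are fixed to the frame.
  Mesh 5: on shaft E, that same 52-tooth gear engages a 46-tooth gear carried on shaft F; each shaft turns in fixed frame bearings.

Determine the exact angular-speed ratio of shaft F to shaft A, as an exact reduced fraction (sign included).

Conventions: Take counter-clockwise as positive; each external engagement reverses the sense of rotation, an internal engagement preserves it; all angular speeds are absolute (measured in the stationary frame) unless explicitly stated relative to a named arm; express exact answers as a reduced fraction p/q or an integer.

class = fixed-axis compound train [5 meshes; 5 ratios multiply, 5 sense flips]
mesh 1 [94T→44T]: running ratio 47/22, sense −
mesh 2 [41T→41T]: running ratio 47/22, sense +
mesh 3 [90T→64T]: running ratio 2115/704, sense −
mesh 4 [64T→52T]: running ratio 2115/572, sense +
mesh 5 [52T→46T]: running ratio 2115/506, sense −
ω_out/ω_in = -2115/506

-2115/506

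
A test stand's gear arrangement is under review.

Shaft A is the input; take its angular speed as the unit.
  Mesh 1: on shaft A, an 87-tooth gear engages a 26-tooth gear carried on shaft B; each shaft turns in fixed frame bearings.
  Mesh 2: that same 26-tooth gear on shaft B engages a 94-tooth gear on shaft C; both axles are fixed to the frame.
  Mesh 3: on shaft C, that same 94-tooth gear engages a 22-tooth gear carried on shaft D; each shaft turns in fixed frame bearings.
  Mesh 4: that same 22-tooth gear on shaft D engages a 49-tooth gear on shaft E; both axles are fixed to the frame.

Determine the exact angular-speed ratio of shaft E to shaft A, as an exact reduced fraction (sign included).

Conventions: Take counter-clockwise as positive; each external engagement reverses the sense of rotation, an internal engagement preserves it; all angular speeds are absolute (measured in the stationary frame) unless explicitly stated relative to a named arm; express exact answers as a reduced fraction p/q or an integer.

class = fixed-axis compound train [4 meshes; 4 ratios multiply, 4 sense flips]
mesh 1 [87T→26T]: running ratio 87/26, sense −
mesh 2 [26T→94T]: running ratio 87/94, sense +
mesh 3 [94T→22T]: running ratio 87/22, sense −
mesh 4 [22T→49T]: running ratio 87/49, sense +
ω_out/ω_in = 87/49

87/49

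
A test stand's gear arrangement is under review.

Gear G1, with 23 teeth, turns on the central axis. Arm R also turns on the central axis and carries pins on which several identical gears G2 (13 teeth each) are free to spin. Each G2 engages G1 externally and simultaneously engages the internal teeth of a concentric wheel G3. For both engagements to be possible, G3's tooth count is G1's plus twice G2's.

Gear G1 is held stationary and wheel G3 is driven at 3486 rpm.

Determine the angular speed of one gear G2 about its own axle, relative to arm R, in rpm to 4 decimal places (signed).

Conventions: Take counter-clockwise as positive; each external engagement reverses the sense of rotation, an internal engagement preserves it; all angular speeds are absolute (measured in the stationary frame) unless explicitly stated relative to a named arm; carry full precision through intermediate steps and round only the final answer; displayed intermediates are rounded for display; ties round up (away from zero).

+4197.3526 rpm

class = planetary set [G3 = 23+2·13 = 49; Willis about the carrier]
normalise by the input: solve with ω_ring = 1, then scale by 3486 rpm
ring teeth: 23 + 2·13 = 49
23(ω_sun−ω_arm) = −49(ω_ring−ω_arm),  ω_sun = 0, ω_ring = 1
23(0−ω_arm) = −49(1−ω_arm)  ⇒  72·ω_arm = 49  ⇒  ω_arm = 49/72
sun–planet mesh: 23·(0−49/72) = −13·(ω_p−ω_arm)  ⇒  ω_p−ω_arm = 1127/936
scale: ω_p−ω_arm = 1127/936 × 3486 rpm = +4197.3526 rpm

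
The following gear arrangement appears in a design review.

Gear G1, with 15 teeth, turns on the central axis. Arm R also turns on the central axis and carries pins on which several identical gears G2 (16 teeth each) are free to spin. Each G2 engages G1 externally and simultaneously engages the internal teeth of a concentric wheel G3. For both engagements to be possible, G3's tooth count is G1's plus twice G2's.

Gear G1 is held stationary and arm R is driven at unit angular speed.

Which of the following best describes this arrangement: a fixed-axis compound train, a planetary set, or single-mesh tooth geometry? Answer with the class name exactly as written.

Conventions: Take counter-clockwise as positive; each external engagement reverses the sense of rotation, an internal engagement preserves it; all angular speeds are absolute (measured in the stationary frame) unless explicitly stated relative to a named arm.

class = planetary set [G3 = 15+2·16 = 47; Willis about the carrier]
classification: planetary set

planetary set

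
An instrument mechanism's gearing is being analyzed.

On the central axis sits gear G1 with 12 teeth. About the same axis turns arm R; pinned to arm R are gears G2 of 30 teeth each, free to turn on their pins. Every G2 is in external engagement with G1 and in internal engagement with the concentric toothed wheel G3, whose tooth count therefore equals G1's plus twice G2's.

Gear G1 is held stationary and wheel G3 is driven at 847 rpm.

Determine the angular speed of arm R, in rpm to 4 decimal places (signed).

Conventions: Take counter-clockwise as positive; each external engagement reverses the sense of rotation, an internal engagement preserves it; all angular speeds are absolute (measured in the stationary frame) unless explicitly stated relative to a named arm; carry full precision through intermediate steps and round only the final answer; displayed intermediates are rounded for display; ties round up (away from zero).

recognized (axles ride arm R): planetary set, 12/30/72 teeth
normalise by the input: solve with ω_ring = 1, then scale by 847 rpm
ring teeth: 12 + 2·30 = 72
12(ω_sun−ω_arm) = −72(ω_ring−ω_arm),  ω_sun = 0, ω_ring = 1
12(0−ω_arm) = −72(1−ω_arm)  ⇒  84·ω_arm = 72  ⇒  ω_arm = 6/7
scale: ω_arm = 6/7 × 847 rpm = +726.0000 rpm

+726.0000 rpm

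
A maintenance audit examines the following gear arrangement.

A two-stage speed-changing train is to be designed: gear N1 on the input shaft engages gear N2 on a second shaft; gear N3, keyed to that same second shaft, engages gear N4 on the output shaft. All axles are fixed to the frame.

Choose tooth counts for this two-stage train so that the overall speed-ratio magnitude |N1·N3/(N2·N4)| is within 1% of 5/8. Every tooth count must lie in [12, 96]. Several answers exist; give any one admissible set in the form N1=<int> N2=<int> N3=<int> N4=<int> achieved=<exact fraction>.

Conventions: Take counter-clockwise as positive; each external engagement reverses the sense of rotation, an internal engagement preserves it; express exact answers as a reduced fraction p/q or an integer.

2-stage fixed-axis compound train for ratio 5/8
target = 5/8 in lowest terms: an exact hit needs N1·N3 = k·5 and N2·N4 = k·8 for one integer k, every count in [12, 96]; additionally prefer no 1:1 stage (N1 ≠ N2, N3 ≠ N4)
k = 1…35: no 1:1-free in-range split of k·5 and k·8 into factor pairs; take k = 36
k = 36: N1·N3 = 180 = 12·15, N2·N4 = 288 = 24·12
achieved = 12·15/(24·12) = 5/8; |achieved − target| = 0 ≤ 1/160 ✓

N1=12 N2=24 N3=15 N4=12 achieved=5/8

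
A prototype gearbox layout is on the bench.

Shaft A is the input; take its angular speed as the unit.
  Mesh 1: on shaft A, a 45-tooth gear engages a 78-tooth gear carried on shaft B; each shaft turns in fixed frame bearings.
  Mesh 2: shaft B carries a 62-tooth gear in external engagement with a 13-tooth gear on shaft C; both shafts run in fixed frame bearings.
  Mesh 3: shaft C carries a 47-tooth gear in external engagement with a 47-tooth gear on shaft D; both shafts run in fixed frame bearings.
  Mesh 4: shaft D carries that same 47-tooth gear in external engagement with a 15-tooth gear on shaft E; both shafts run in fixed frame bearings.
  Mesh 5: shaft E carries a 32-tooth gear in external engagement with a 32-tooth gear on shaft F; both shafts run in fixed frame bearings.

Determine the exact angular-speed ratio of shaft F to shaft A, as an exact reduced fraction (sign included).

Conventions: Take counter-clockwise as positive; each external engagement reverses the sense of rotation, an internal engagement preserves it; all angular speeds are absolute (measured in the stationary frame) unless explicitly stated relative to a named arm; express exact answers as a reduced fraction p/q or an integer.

class = fixed-axis compound train [5 meshes; 5 ratios multiply, 5 sense flips]
mesh 1 [45T→78T]: running ratio 15/26, sense −
mesh 2 [62T→13T]: running ratio 465/169, sense +
mesh 3 [47T→47T]: running ratio 465/169, sense −
mesh 4 [47T→15T]: running ratio 1457/169, sense +
mesh 5 [32T→32T]: running ratio 1457/169, sense −
ω_out/ω_in = -1457/169

-1457/169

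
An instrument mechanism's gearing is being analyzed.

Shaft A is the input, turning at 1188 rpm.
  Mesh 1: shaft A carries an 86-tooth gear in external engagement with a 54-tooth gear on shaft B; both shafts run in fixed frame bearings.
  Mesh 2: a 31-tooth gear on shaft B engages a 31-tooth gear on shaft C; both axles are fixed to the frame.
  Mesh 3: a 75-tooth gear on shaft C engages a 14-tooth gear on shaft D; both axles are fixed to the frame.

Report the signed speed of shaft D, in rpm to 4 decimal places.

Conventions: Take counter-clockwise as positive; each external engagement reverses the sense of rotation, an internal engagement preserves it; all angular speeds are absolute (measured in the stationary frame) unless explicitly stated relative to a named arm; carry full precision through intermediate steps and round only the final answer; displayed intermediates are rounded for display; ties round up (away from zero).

topology: fixed-axis compound train — 3 meshes, A→D
mesh 1 [86T→54T]: ω = 1188.0000×86/54 = 1892.0000 rpm, sense flips to −
mesh 2 [31T→31T]: ω = 1892.0000×31/31 = 1892.0000 rpm, sense flips to +
mesh 3 [75T→14T]: ω = 1892.0000×75/14 = 10135.7143 rpm, sense flips to −
signed output speed = -10135.7143 rpm

-10135.7143 rpm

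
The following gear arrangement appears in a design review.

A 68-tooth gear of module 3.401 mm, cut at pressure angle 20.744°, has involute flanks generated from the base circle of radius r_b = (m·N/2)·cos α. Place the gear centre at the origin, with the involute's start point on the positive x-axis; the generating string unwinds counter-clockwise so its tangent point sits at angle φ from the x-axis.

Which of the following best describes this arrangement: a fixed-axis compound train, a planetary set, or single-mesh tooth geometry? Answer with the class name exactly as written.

class = single-mesh tooth geometry [base-circle involute, m = 3.401, 68T]
classification: single-mesh tooth geometry

single-mesh tooth geometry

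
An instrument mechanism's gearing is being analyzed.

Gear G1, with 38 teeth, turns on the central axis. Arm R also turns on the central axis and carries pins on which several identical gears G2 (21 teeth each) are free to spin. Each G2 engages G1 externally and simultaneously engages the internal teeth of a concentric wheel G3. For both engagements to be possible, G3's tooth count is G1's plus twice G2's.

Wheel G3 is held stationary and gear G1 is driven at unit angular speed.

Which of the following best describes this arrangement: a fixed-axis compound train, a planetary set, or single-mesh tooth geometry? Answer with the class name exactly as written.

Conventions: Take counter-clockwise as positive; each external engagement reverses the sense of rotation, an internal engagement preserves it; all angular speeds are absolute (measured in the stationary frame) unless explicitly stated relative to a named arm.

planetary set (38T centre, 21T on arm, 80T internal) — Willis relation
classification: planetary set

planetary set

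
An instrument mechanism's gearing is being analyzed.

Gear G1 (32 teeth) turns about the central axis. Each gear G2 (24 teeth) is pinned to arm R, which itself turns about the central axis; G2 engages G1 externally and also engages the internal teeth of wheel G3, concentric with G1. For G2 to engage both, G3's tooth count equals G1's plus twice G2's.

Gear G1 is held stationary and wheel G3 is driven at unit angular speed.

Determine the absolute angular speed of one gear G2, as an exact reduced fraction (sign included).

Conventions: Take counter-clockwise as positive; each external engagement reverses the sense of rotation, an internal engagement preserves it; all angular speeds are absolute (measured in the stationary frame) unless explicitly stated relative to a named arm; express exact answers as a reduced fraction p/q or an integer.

topology: planetary set — G1 32T / G2 24T / G3 80T, arm = carrier (Willis)
ring teeth: 32 + 2·24 = 80
32(ω_sun−ω_arm) = −80(ω_ring−ω_arm),  ω_sun = 0, ω_ring = 1
32(0−ω_arm) = −80(1−ω_arm)  ⇒  112·ω_arm = 80  ⇒  ω_arm = 5/7
sun–planet mesh: 32·(0−5/7) = −24·(ω_p−ω_arm)  ⇒  ω_p−ω_arm = 20/21
ω_p = 5/7 + 20/21 = 5/3
exact speed ratio = 5/3

5/3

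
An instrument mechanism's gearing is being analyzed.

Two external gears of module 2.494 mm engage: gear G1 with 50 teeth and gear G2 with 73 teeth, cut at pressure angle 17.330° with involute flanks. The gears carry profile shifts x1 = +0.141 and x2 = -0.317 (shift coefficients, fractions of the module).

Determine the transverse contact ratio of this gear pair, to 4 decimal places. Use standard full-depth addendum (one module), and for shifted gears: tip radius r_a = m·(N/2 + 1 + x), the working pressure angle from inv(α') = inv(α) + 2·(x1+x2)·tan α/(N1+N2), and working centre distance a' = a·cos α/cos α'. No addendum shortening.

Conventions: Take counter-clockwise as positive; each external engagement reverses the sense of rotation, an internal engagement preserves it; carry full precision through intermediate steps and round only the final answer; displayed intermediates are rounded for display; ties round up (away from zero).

class = single-mesh tooth geometry [involute pair 50T × 73T, m = 2.494]
base radii: r_b1 = 59.519619, r_b2 = 86.898644
tip radii: r_a1 = 65.195654, r_a2 = 92.734402
inv(α') = inv(17.330°) + 2·(+0.141-0.317)·tan α/(50+73) = 0.00868125  ⇒  α' = 16.78664°
a' = a·cos α / cos α' = 153.3810·cos 17.330°/cos 16.78664° = 152.935318
action lengths: √(r_a1²−r_b1²) = 26.606168, √(r_a2²−r_b2²) = 32.377383
base pitch p_b = π·m·cos α = 7.479456
CR = (26.606168 + 32.377383 − 152.935318·sin 16.78664°)/7.479456 = 1.980694
contact ratio ≈ 1.9807

1.9807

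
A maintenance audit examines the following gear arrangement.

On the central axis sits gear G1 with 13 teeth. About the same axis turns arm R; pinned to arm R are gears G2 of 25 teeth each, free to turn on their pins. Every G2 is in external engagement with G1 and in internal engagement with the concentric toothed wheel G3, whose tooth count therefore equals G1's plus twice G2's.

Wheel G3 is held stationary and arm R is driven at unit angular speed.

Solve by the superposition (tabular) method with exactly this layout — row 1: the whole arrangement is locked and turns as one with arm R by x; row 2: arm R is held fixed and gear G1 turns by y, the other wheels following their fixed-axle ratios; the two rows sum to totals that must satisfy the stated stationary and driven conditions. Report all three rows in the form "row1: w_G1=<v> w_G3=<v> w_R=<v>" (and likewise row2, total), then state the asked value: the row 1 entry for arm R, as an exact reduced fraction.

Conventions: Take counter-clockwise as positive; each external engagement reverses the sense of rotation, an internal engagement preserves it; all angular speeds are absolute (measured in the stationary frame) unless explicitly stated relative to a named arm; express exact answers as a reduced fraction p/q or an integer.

row1: w_G1=1 w_G3=1 w_R=1
row2: w_G1=63/13 w_G3=-1 w_R=0
total: w_G1=76/13 w_G3=0 w_R=1
asked value: 1

class = planetary set [G3 = 13+2·25 = 63; Willis about the carrier]
row 1 — lock + rotate with arm: ω_sun = ω_ring = ω_arm = x
superposition row 2 [arm held]: sun y, ring −(13/63)·y, arm 0
boundary: total ω_ring = x − (13/63)·y = 0 and total ω_arm = x = 1  ⇒  y = 63/13, x = 1
row 2 ring = −(13/63)·63/13 = -1
totals (row 1 + row 2): sun 1 + 63/13 = 76/13, ring 1 + (-1) = 0, arm 1 + 0 = 1
asked cell (row1, arm) = 1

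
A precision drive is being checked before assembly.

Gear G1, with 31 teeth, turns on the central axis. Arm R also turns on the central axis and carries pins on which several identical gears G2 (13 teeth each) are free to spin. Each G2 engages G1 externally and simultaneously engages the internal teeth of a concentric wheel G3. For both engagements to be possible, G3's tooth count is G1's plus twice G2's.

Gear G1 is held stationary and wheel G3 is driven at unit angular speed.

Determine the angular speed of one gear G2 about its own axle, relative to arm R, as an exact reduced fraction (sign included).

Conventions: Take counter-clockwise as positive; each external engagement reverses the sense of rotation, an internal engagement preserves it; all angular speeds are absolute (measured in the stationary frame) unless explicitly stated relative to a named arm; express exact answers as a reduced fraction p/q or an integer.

class = planetary set [G3 = 31+2·13 = 57; Willis about the carrier]
ring teeth: 31 + 2·13 = 57
31(ω_sun−ω_arm) = −57(ω_ring−ω_arm),  ω_sun = 0, ω_ring = 1
31(0−ω_arm) = −57(1−ω_arm)  ⇒  88·ω_arm = 57  ⇒  ω_arm = 57/88
sun–planet mesh: 31·(0−57/88) = −13·(ω_p−ω_arm)  ⇒  ω_p−ω_arm = 1767/1144
exact speed ratio = 1767/1144

1767/1144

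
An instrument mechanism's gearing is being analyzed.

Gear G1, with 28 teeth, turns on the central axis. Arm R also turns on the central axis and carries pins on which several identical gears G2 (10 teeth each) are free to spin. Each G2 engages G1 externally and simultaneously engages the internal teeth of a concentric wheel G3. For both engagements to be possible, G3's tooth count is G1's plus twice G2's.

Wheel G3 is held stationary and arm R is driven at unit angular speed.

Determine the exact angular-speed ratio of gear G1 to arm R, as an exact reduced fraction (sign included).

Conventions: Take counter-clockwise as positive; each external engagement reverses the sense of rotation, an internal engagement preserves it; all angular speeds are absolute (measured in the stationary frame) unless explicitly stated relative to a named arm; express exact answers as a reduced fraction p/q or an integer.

planetary set (28T centre, 10T on arm, 48T internal) — Willis relation
ring teeth: 28 + 2·10 = 48
28(ω_sun−ω_arm) = −48(ω_ring−ω_arm),  ω_ring = 0, ω_arm = 1
ω_sun = 1 − (48/28)(0−1) = 19/7
ω_out/ω_in = 19/7

19/7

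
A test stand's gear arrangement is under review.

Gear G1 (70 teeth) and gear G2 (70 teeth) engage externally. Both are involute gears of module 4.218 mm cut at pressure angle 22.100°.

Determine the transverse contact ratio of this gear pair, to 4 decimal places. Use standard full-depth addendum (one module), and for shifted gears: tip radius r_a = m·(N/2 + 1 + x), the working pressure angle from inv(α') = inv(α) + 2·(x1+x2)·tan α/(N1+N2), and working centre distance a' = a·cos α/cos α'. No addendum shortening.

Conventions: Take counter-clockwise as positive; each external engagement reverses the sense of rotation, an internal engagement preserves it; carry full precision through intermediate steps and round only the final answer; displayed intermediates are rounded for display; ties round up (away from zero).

1.6938

single-mesh involute tooth geometry (70T engaging 70T at module 4.218)
base radii: r_b1 = 136.783422, r_b2 = 136.783422
tip radii: r_a1 = 151.848000, r_a2 = 151.848000
no profile shift: α' = α, a' = a
action lengths: √(r_a1²−r_b1²) = 65.940205, √(r_a2²−r_b2²) = 65.940205
base pitch p_b = π·m·cos α = 12.277651
CR = (65.940205 + 65.940205 − 295.260000·sin 22.10000°)/12.277651 = 1.693845
contact ratio ≈ 1.6938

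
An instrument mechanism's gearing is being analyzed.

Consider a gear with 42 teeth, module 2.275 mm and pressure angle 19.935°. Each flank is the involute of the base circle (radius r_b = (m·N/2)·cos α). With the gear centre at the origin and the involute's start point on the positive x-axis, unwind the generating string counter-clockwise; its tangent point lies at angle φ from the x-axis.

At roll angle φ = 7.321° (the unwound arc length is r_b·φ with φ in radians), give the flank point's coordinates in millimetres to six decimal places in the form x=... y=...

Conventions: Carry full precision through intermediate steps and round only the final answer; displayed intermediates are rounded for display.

topology: single-mesh involute geometry — m = 2.275, N = 42
pitch radius r_p = m·N/2 = 2.275·42/2 = 47.775000
base radius r_b = r_p·cos α = 47.775000·cos 19.935° = 44.912323
roll angle φ = 7.321° = 0.12777555 rad
x = r_b·(cos φ + φ·sin φ) = 45.277461
y = r_b·(sin φ − φ·cos φ) = 0.031180

x=45.277461 y=0.031180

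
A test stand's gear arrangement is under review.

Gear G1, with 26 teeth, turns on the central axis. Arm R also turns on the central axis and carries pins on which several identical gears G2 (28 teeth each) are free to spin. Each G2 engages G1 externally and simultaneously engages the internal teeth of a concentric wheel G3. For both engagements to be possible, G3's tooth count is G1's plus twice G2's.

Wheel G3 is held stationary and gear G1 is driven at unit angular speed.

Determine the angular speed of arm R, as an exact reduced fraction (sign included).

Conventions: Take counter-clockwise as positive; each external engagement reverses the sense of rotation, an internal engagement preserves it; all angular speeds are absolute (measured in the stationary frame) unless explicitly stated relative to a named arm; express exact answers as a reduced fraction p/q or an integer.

13/54

planetary set (26T centre, 28T on arm, 82T internal) — Willis relation
ring teeth: 26 + 2·28 = 82
26(ω_sun−ω_arm) = −82(ω_ring−ω_arm),  ω_ring = 0, ω_sun = 1
26(1−ω_arm) = −82(0−ω_arm)  ⇒  108·ω_arm = 26  ⇒  ω_arm = 13/54
exact speed ratio = 13/54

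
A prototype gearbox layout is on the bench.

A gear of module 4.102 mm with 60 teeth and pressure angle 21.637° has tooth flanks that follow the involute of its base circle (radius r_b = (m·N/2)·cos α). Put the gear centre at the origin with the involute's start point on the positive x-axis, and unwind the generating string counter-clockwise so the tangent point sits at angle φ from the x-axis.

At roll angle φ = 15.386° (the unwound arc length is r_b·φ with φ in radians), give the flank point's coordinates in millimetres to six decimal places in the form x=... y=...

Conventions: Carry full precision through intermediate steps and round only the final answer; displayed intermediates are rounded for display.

recognized (one wheel, involute flank): single-mesh tooth geometry, m = 4.102, N = 60
pitch radius r_p = m·N/2 = 4.102·60/2 = 123.060000
base radius r_b = r_p·cos α = 123.060000·cos 21.637° = 114.389016
roll angle φ = 15.386° = 0.26853636 rad
x = r_b·(cos φ + φ·sin φ) = 118.439357
y = r_b·(sin φ − φ·cos φ) = 0.733056

x=118.439357 y=0.733056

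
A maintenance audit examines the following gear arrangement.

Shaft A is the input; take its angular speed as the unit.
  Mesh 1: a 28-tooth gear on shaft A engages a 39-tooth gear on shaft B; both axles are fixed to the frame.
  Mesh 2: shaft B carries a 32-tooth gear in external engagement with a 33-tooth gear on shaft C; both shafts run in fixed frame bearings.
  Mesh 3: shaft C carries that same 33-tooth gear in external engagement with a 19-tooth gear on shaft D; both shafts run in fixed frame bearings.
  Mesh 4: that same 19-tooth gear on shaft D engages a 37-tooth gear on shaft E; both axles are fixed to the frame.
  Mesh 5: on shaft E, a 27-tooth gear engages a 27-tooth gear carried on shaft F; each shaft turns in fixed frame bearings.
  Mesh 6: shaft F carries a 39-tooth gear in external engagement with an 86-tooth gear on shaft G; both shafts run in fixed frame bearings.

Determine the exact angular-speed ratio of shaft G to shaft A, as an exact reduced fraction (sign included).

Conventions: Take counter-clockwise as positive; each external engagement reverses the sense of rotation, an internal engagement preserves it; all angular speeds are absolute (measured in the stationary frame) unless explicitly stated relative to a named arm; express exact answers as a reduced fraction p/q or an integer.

448/1591

class = fixed-axis compound train [6 meshes; 6 ratios multiply, 6 sense flips]
mesh 1 [28T→39T]: running ratio 28/39, sense −
mesh 2 [32T→33T]: running ratio 896/1287, sense +
mesh 3 [33T→19T]: running ratio 896/741, sense −
mesh 4 [19T→37T]: running ratio 896/1443, sense +
mesh 5 [27T→27T]: running ratio 896/1443, sense −
mesh 6 [39T→86T]: running ratio 448/1591, sense +
ω_out/ω_in = 448/1591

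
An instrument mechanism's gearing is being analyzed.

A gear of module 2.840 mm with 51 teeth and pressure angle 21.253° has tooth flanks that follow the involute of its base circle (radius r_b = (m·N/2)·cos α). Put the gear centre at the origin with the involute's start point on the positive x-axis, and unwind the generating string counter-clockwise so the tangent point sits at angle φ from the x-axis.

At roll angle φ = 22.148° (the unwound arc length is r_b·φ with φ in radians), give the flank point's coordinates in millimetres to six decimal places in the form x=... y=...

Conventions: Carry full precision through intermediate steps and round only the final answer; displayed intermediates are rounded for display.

single-mesh involute tooth geometry (51T wheel at module 2.840)
pitch radius r_p = m·N/2 = 2.840·51/2 = 72.420000
base radius r_b = r_p·cos α = 72.420000·cos 21.253° = 67.494635
roll angle φ = 22.148° = 0.38655552 rad
x = r_b·(cos φ + φ·sin φ) = 72.350516
y = r_b·(sin φ − φ·cos φ) = 1.280207

x=72.350516 y=1.280207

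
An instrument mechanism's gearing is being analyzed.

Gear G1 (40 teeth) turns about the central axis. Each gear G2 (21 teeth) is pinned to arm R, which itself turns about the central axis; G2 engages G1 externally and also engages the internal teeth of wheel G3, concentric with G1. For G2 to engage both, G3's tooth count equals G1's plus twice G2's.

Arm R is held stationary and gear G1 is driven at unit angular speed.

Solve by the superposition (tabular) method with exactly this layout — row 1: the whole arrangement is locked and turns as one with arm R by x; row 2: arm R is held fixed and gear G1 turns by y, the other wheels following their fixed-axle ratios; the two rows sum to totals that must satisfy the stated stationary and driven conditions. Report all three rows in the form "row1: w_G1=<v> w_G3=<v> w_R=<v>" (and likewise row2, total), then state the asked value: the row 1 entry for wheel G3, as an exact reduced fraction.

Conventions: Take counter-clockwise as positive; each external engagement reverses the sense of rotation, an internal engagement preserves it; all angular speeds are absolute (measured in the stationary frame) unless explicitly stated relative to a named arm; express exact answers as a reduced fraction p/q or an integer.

row1: w_G1=0 w_G3=0 w_R=0
row2: w_G1=1 w_G3=-20/41 w_R=0
total: w_G1=1 w_G3=-20/41 w_R=0
asked value: 0

planetary set (40T centre, 21T on arm, 82T internal) — Willis relation
row 1: whole set turns with the arm by x
row 2 — arm fixed, fixed-axis ratios: sun y, ring −(40/82)·y, arm 0
boundary: total ω_arm = x = 0 and total ω_sun = x + y = 1  ⇒  y = 1, x = 0
row 2 ring = −(40/82)·1 = -20/41
totals (row 1 + row 2): sun 0 + 1 = 1, ring 0 + (-20/41) = -20/41, arm 0 + 0 = 0
asked cell (row1, ring) = 0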